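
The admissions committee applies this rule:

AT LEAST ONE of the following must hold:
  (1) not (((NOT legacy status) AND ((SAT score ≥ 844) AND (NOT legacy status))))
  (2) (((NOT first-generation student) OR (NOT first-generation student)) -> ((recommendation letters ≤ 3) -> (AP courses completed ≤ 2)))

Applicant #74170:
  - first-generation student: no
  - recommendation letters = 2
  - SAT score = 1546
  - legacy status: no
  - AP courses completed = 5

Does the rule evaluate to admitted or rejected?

Atomic conditions:
  NOT legacy status: no → true
  SAT score ≥ 844: 1546 ≥ 844 is true
  NOT first-generation student: no → true
  recommendation letters ≤ 3: 2 ≤ 3 is true
  AP courses completed ≤ 2: 5 ≤ 2 is false
Combine:
[1.1.2] true AND true = true
[1.1] true AND true = true
[1] NOT true = false
[2.1] true OR true = true
[2.2] true → false = false
[2] true → false = false
[root] false OR false = false
Overall: false → rejected

Rejected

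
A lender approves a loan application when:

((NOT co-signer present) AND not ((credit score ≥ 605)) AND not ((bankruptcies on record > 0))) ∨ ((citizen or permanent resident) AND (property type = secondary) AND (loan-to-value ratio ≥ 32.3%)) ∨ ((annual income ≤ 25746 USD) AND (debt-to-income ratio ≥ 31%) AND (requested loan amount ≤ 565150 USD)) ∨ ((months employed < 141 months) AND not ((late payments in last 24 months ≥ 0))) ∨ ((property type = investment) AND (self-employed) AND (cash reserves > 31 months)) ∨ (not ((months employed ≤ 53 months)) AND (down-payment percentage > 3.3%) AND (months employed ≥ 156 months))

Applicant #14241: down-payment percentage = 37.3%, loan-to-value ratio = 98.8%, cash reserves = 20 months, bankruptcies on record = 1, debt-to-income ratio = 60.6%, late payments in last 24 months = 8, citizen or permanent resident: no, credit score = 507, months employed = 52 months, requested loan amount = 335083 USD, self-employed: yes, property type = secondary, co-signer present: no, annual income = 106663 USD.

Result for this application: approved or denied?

Denied

Atomic conditions:
  NOT co-signer present: no → true
  credit score ≥ 605: 507 ≥ 605 is false
  bankruptcies on record > 0: 1 > 0 is true
  citizen or permanent resident: no → false
  property type = secondary: secondary == secondary is true
  loan-to-value ratio ≥ 32.3%: 98.8 ≥ 32.3 is true
  annual income ≤ 25746 USD: 106663 ≤ 25746 is false
  debt-to-income ratio ≥ 31%: 60.6 ≥ 31 is true
  requested loan amount ≤ 565150 USD: 335083 ≤ 565150 is true
  months employed < 141 months: 52 < 141 is true
  late payments in last 24 months ≥ 0: 8 ≥ 0 is true
  property type = investment: secondary == investment is false
  self-employed: yes → true
  cash reserves > 31 months: 20 > 31 is false
  months employed ≤ 53 months: 52 ≤ 53 is true
  down-payment percentage > 3.3%: 37.3 > 3.3 is true
  months employed ≥ 156 months: 52 ≥ 156 is false
Combine:
[1.2] NOT false = true
[1.3] NOT true = false
[1] true AND true AND false = false
[2] false AND true AND true = false
[3] false AND true AND true = false
[4.2] NOT true = false
[4] true AND false = false
[5] false AND true AND false = false
[6.1] NOT true = false
[6] false AND true AND false = false
[root] false OR false OR false OR false OR false OR false = false
Overall: false → denied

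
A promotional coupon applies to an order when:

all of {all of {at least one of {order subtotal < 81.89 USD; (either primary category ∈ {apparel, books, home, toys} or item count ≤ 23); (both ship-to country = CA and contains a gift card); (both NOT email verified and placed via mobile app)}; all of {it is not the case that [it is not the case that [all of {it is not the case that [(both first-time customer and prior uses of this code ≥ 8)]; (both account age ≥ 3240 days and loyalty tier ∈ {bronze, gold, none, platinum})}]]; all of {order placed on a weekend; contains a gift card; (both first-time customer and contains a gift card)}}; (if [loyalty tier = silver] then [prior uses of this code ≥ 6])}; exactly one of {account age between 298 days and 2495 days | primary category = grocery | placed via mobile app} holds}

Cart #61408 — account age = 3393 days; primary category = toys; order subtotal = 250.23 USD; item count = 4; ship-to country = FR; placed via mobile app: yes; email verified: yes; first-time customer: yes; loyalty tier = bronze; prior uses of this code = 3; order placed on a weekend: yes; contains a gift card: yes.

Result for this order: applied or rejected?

Atomic conditions:
  order subtotal < 81.89 USD: 250.23 < 81.89 is false
  primary category ∈ {apparel, books, home, toys}: toys is in the set → true
  item count ≤ 23: 4 ≤ 23 is true
  ship-to country = CA: FR == CA is false
  contains a gift card: yes → true
  NOT email verified: yes → false
  placed via mobile app: yes → true
  first-time customer: yes → true
  prior uses of this code ≥ 8: 3 ≥ 8 is false
  account age ≥ 3240 days: 3393 ≥ 3240 is true
  loyalty tier ∈ {bronze, gold, none, platinum}: bronze is in the set → true
  order placed on a weekend: yes → true
  loyalty tier = silver: bronze == silver is false
  prior uses of this code ≥ 6: 3 ≥ 6 is false
  account age between 298 days and 2495 days: 3393 in [298, 2495] is false
  primary category = grocery: toys == grocery is false
Combine:
[1.1.2] true OR true = true
[1.1.3] false AND true = false
[1.1.4] false AND true = false
[1.1] false OR true OR false OR false = true
[1.2.1.1.1.1.1] true AND false = false
[1.2.1.1.1.1] NOT false = true
[1.2.1.1.1.2] true AND true = true
[1.2.1.1.1] true AND true = true
[1.2.1.1] NOT true = false
[1.2.1] NOT false = true
[1.2.2.3] true AND true = true
[1.2.2] true AND true AND true = true
[1.2] true AND true = true
[1.3] false → false (antecedent false ⇒ implication holds) = true
[1] true AND true AND true = true
[2] exactly-one(false, false, true) = true
[root] true AND true = true
Overall: true → applied

Applied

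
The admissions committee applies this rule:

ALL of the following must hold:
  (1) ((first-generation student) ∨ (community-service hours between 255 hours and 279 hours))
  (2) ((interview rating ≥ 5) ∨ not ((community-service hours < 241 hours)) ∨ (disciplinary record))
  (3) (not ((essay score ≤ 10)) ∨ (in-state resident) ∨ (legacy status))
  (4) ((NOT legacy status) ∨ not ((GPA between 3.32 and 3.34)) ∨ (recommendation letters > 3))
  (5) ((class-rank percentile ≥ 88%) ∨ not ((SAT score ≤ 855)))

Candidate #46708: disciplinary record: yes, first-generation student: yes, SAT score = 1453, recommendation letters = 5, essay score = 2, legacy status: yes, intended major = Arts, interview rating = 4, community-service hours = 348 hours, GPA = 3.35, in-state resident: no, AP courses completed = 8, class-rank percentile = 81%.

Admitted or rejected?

Admitted

Atomic conditions:
  first-generation student: yes → true
  community-service hours between 255 hours and 279 hours: 348 in [255, 279] is false
  interview rating ≥ 5: 4 ≥ 5 is false
  community-service hours < 241 hours: 348 < 241 is false
  disciplinary record: yes → true
  essay score ≤ 10: 2 ≤ 10 is true
  in-state resident: no → false
  legacy status: yes → true
  NOT legacy status: yes → false
  GPA between 3.32 and 3.34: 3.35 in [3.32, 3.34] is false
  recommendation letters > 3: 5 > 3 is true
  class-rank percentile ≥ 88%: 81 ≥ 88 is false
  SAT score ≤ 855: 1453 ≤ 855 is false
Combine:
[1] true OR false = true
[2.2] NOT false = true
[2] false OR true OR true = true
[3.1] NOT true = false
[3] false OR false OR true = true
[4.2] NOT false = true
[4] false OR true OR true = true
[5.2] NOT false = true
[5] false OR true = true
[root] true AND true AND true AND true AND true = true
Overall: true → admitted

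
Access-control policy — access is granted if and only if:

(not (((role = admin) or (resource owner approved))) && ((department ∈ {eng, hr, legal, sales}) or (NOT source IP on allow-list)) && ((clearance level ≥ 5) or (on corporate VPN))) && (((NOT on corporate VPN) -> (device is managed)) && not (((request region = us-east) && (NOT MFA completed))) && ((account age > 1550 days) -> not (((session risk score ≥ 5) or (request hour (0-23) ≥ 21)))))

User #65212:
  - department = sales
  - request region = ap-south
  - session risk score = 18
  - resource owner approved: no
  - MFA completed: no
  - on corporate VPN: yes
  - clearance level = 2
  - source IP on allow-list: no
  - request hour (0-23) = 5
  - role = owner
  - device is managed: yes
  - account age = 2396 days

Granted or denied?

Denied

Atomic conditions:
  role = admin: owner == admin is false
  resource owner approved: no → false
  department ∈ {eng, hr, legal, sales}: sales is in the set → true
  NOT source IP on allow-list: no → true
  clearance level ≥ 5: 2 ≥ 5 is false
  on corporate VPN: yes → true
  NOT on corporate VPN: yes → false
  device is managed: yes → true
  request region = us-east: ap-south == us-east is false
  NOT MFA completed: no → true
  account age > 1550 days: 2396 > 1550 is true
  session risk score ≥ 5: 18 ≥ 5 is true
  request hour (0-23) ≥ 21: 5 ≥ 21 is false
Combine:
[1.1.1] false OR false = false
[1.1] NOT false = true
[1.2] true OR true = true
[1.3] false OR true = true
[1] true AND true AND true = true
[2.1] false → true (antecedent false ⇒ implication holds) = true
[2.2.1] false AND true = false
[2.2] NOT false = true
[2.3.2.1] true OR false = true
[2.3.2] NOT true = false
[2.3] true → false = false
[2] true AND true AND false = false
[root] true AND false = false
Overall: false → denied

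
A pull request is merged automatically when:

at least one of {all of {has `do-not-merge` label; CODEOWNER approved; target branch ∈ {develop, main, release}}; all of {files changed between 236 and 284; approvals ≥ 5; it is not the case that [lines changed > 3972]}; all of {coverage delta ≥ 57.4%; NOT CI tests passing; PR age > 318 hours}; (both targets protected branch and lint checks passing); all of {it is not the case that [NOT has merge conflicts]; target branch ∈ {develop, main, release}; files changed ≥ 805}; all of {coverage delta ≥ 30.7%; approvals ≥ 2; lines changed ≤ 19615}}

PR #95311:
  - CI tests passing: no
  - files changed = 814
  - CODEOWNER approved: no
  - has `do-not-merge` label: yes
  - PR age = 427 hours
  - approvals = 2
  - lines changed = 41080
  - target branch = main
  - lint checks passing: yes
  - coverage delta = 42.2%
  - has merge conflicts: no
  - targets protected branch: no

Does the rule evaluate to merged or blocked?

Blocked

Atomic conditions:
  has `do-not-merge` label: yes → true
  CODEOWNER approved: no → false
  target branch ∈ {develop, main, release}: main is in the set → true
  files changed between 236 and 284: 814 in [236, 284] is false
  approvals ≥ 5: 2 ≥ 5 is false
  lines changed > 3972: 41080 > 3972 is true
  coverage delta ≥ 57.4%: 42.2 ≥ 57.4 is false
  NOT CI tests passing: no → true
  PR age > 318 hours: 427 > 318 is true
  targets protected branch: no → false
  lint checks passing: yes → true
  NOT has merge conflicts: no → true
  files changed ≥ 805: 814 ≥ 805 is true
  coverage delta ≥ 30.7%: 42.2 ≥ 30.7 is true
  approvals ≥ 2: 2 ≥ 2 is true
  lines changed ≤ 19615: 41080 ≤ 19615 is false
Combine:
[1] true AND false AND true = false
[2.3] NOT true = false
[2] false AND false AND false = false
[3] false AND true AND true = false
[4] false AND true = false
[5.1] NOT true = false
[5] false AND true AND true = false
[6] true AND true AND false = false
[root] false OR false OR false OR false OR false OR false = false
Overall: false → blocked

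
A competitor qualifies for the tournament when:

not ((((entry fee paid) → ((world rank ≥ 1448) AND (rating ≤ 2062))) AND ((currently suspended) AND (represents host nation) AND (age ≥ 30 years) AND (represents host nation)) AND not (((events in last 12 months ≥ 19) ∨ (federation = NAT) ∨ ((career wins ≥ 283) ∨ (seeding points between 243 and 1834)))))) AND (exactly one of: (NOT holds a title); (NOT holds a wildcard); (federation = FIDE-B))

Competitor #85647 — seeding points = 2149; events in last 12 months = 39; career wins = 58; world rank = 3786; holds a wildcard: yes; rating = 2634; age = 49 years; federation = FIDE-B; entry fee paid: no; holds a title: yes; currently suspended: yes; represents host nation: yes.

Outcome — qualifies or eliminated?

Qualifies

Atomic conditions:
  entry fee paid: no → false
  world rank ≥ 1448: 3786 ≥ 1448 is true
  rating ≤ 2062: 2634 ≤ 2062 is false
  currently suspended: yes → true
  represents host nation: yes → true
  age ≥ 30 years: 49 ≥ 30 is true
  events in last 12 months ≥ 19: 39 ≥ 19 is true
  federation = NAT: FIDE-B == NAT is false
  career wins ≥ 283: 58 ≥ 283 is false
  seeding points between 243 and 1834: 2149 in [243, 1834] is false
  NOT holds a title: yes → false
  NOT holds a wildcard: yes → false
  federation = FIDE-B: FIDE-B == FIDE-B is true
Combine:
[1.1.1.2] true AND false = false
[1.1.1] false → false (antecedent false ⇒ implication holds) = true
[1.1.2] true AND true AND true AND true = true
[1.1.3.1.3] false OR false = false
[1.1.3.1] true OR false OR false = true
[1.1.3] NOT true = false
[1.1] true AND true AND false = false
[1] NOT false = true
[2] exactly-one(false, false, true) = true
[root] true AND true = true
Overall: true → qualifies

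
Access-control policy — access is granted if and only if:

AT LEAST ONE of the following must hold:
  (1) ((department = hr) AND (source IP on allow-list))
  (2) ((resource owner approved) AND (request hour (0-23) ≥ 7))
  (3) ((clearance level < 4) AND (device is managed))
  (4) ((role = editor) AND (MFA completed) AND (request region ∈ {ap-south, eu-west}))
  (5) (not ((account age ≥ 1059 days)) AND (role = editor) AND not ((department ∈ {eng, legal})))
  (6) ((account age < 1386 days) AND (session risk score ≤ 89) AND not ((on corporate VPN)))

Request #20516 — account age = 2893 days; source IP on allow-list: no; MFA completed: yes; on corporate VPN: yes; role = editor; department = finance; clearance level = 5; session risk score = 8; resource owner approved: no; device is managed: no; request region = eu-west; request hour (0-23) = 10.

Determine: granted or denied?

Granted

Atomic conditions:
  department = hr: finance == hr is false
  source IP on allow-list: no → false
  resource owner approved: no → false
  request hour (0-23) ≥ 7: 10 ≥ 7 is true
  clearance level < 4: 5 < 4 is false
  device is managed: no → false
  role = editor: editor == editor is true
  MFA completed: yes → true
  request region ∈ {ap-south, eu-west}: eu-west is in the set → true
  account age ≥ 1059 days: 2893 ≥ 1059 is true
  department ∈ {eng, legal}: finance is not in the set → false
  account age < 1386 days: 2893 < 1386 is false
  session risk score ≤ 89: 8 ≤ 89 is true
  on corporate VPN: yes → true
Combine:
[1] false AND false = false
[2] false AND true = false
[3] false AND false = false
[4] true AND true AND true = true
[5.1] NOT true = false
[5.3] NOT false = true
[5] false AND true AND true = false
[6.3] NOT true = false
[6] false AND true AND false = false
[root] false OR false OR false OR true OR false OR false = true
Overall: true → granted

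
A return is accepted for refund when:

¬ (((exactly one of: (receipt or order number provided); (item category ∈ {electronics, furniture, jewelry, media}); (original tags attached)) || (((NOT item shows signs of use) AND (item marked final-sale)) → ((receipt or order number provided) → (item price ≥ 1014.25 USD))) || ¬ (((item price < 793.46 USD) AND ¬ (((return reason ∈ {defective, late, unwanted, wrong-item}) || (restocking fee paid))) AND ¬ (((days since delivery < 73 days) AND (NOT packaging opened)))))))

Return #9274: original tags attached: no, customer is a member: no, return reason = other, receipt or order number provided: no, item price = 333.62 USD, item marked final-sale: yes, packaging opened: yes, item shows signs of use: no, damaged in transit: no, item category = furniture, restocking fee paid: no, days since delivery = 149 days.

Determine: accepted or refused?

Refused

Atomic conditions:
  receipt or order number provided: no → false
  item category ∈ {electronics, furniture, jewelry, media}: furniture is in the set → true
  original tags attached: no → false
  NOT item shows signs of use: no → true
  item marked final-sale: yes → true
  item price ≥ 1014.25 USD: 333.62 ≥ 1014.25 is false
  item price < 793.46 USD: 333.62 < 793.46 is true
  return reason ∈ {defective, late, unwanted, wrong-item}: other is not in the set → false
  restocking fee paid: no → false
  days since delivery < 73 days: 149 < 73 is false
  NOT packaging opened: yes → false
Combine:
[1.1] exactly-one(false, true, false) = true
[1.2.1] true AND true = true
[1.2.2] false → false (antecedent false ⇒ implication holds) = true
[1.2] true → true = true
[1.3.1.2.1] false OR false = false
[1.3.1.2] NOT false = true
[1.3.1.3.1] false AND false = false
[1.3.1.3] NOT false = true
[1.3.1] true AND true AND true = true
[1.3] NOT true = false
[1] true OR true OR false = true
[root] NOT true = false
Overall: false → refused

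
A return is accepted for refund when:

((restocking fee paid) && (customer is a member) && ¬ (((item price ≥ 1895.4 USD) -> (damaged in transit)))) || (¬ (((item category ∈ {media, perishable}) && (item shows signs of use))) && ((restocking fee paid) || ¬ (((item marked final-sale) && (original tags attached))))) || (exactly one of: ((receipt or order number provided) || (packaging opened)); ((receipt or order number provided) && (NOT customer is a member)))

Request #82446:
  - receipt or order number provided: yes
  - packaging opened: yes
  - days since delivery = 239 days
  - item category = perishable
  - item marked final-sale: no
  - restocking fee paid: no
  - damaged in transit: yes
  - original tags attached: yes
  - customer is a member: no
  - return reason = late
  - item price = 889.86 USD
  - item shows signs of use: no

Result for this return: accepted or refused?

Accepted

Atomic conditions:
  restocking fee paid: no → false
  customer is a member: no → false
  item price ≥ 1895.4 USD: 889.86 ≥ 1895.4 is false
  damaged in transit: yes → true
  item category ∈ {media, perishable}: perishable is in the set → true
  item shows signs of use: no → false
  item marked final-sale: no → false
  original tags attached: yes → true
  receipt or order number provided: yes → true
  packaging opened: yes → true
  NOT customer is a member: no → true
Combine:
[1.3.1] false → true (antecedent false ⇒ implication holds) = true
[1.3] NOT true = false
[1] false AND false AND false = false
[2.1.1] true AND false = false
[2.1] NOT false = true
[2.2.2.1] false AND true = false
[2.2.2] NOT false = true
[2.2] false OR true = true
[2] true AND true = true
[3.1] true OR true = true
[3.2] true AND true = true
[3] exactly-one(true, true) = false
[root] false OR true OR false = true
Overall: true → accepted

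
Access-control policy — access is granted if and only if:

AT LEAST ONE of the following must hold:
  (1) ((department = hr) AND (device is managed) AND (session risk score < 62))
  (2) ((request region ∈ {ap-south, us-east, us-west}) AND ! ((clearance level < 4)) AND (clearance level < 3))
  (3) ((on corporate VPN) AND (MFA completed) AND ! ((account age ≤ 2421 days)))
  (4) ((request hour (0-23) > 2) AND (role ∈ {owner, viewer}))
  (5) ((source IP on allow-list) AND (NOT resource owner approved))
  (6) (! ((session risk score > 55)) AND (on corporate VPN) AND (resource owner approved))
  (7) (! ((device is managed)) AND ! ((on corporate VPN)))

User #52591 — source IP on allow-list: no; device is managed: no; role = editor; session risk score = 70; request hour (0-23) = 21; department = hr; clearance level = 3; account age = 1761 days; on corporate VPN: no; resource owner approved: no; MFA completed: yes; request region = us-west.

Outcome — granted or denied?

Granted

Atomic conditions:
  department = hr: hr == hr is true
  device is managed: no → false
  session risk score < 62: 70 < 62 is false
  request region ∈ {ap-south, us-east, us-west}: us-west is in the set → true
  clearance level < 4: 3 < 4 is true
  clearance level < 3: 3 < 3 is false
  on corporate VPN: no → false
  MFA completed: yes → true
  account age ≤ 2421 days: 1761 ≤ 2421 is true
  request hour (0-23) > 2: 21 > 2 is true
  role ∈ {owner, viewer}: editor is not in the set → false
  source IP on allow-list: no → false
  NOT resource owner approved: no → true
  session risk score > 55: 70 > 55 is true
  resource owner approved: no → false
Combine:
[1] true AND false AND false = false
[2.2] NOT true = false
[2] true AND false AND false = false
[3.3] NOT true = false
[3] false AND true AND false = false
[4] true AND false = false
[5] false AND true = false
[6.1] NOT true = false
[6] false AND false AND false = false
[7.1] NOT false = true
[7.2] NOT false = true
[7] true AND true = true
[root] false OR false OR false OR false OR false OR false OR true = true
Overall: true → granted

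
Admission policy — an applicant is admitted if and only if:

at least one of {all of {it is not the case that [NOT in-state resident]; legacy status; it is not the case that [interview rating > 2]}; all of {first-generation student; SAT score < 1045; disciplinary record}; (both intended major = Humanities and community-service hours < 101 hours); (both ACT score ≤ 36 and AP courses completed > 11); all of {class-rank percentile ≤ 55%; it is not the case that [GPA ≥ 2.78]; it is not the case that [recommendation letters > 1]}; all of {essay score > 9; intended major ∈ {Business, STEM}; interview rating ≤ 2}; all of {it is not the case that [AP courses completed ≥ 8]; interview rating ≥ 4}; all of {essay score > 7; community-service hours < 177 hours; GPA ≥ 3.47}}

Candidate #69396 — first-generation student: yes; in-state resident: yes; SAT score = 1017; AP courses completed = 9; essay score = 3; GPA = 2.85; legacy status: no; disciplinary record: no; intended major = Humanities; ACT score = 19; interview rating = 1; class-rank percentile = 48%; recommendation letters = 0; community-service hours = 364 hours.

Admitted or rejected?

Rejected

Atomic conditions:
  NOT in-state resident: yes → false
  legacy status: no → false
  interview rating > 2: 1 > 2 is false
  first-generation student: yes → true
  SAT score < 1045: 1017 < 1045 is true
  disciplinary record: no → false
  intended major = Humanities: Humanities == Humanities is true
  community-service hours < 101 hours: 364 < 101 is false
  ACT score ≤ 36: 19 ≤ 36 is true
  AP courses completed > 11: 9 > 11 is false
  class-rank percentile ≤ 55%: 48 ≤ 55 is true
  GPA ≥ 2.78: 2.85 ≥ 2.78 is true
  recommendation letters > 1: 0 > 1 is false
  essay score > 9: 3 > 9 is false
  intended major ∈ {Business, STEM}: Humanities is not in the set → false
  interview rating ≤ 2: 1 ≤ 2 is true
  AP courses completed ≥ 8: 9 ≥ 8 is true
  interview rating ≥ 4: 1 ≥ 4 is false
  essay score > 7: 3 > 7 is false
  community-service hours < 177 hours: 364 < 177 is false
  GPA ≥ 3.47: 2.85 ≥ 3.47 is false
Combine:
[1.1] NOT false = true
[1.3] NOT false = true
[1] true AND false AND true = false
[2] true AND true AND false = false
[3] true AND false = false
[4] true AND false = false
[5.2] NOT true = false
[5.3] NOT false = true
[5] true AND false AND true = false
[6] false AND false AND true = false
[7.1] NOT true = false
[7] false AND false = false
[8] false AND false AND false = false
[root] false OR false OR false OR false OR false OR false OR false OR false = false
Overall: false → rejected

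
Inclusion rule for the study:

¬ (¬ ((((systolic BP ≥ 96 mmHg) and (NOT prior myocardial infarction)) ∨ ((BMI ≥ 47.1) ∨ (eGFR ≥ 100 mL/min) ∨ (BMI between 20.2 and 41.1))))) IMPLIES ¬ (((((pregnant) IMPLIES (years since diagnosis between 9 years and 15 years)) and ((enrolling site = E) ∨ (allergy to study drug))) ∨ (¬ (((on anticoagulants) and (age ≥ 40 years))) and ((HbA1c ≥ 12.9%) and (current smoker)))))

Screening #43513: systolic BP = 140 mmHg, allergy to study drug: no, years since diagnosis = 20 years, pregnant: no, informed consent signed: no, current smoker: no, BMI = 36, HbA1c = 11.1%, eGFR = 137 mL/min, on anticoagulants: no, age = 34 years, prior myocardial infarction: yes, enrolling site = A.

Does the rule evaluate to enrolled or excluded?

Atomic conditions:
  systolic BP ≥ 96 mmHg: 140 ≥ 96 is true
  NOT prior myocardial infarction: yes → false
  BMI ≥ 47.1: 36 ≥ 47.1 is false
  eGFR ≥ 100 mL/min: 137 ≥ 100 is true
  BMI between 20.2 and 41.1: 36 in [20.2, 41.1] is true
  pregnant: no → false
  years since diagnosis between 9 years and 15 years: 20 in [9, 15] is false
  enrolling site = E: A == E is false
  allergy to study drug: no → false
  on anticoagulants: no → false
  age ≥ 40 years: 34 ≥ 40 is false
  HbA1c ≥ 12.9%: 11.1 ≥ 12.9 is false
  current smoker: no → false
Combine:
[1.1.1.1] true AND false = false
[1.1.1.2] false OR true OR true = true
[1.1.1] false OR true = true
[1.1] NOT true = false
[1] NOT false = true
[2.1.1.1] false → false (antecedent false ⇒ implication holds) = true
[2.1.1.2] false OR false = false
[2.1.1] true AND false = false
[2.1.2.1.1] false AND false = false
[2.1.2.1] NOT false = true
[2.1.2.2] false AND false = false
[2.1.2] true AND false = false
[2.1] false OR false = false
[2] NOT false = true
[root] true → true = true
Overall: true → enrolled

Enrolled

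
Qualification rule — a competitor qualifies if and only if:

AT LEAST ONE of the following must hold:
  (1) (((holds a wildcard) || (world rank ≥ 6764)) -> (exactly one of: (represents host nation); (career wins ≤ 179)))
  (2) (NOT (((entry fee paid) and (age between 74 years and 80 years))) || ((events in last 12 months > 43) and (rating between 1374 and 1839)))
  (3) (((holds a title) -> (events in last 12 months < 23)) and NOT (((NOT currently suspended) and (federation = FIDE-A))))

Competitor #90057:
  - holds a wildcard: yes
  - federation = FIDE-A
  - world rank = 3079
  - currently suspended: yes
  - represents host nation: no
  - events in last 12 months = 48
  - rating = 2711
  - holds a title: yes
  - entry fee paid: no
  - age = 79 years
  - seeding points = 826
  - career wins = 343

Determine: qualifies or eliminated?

Qualifies

Atomic conditions:
  holds a wildcard: yes → true
  world rank ≥ 6764: 3079 ≥ 6764 is false
  represents host nation: no → false
  career wins ≤ 179: 343 ≤ 179 is false
  entry fee paid: no → false
  age between 74 years and 80 years: 79 in [74, 80] is true
  events in last 12 months > 43: 48 > 43 is true
  rating between 1374 and 1839: 2711 in [1374, 1839] is false
  holds a title: yes → true
  events in last 12 months < 23: 48 < 23 is false
  NOT currently suspended: yes → false
  federation = FIDE-A: FIDE-A == FIDE-A is true
Combine:
[1.1] true OR false = true
[1.2] exactly-one(false, false) = false
[1] true → false = false
[2.1.1] false AND true = false
[2.1] NOT false = true
[2.2] true AND false = false
[2] true OR false = true
[3.1] true → false = false
[3.2.1] false AND true = false
[3.2] NOT false = true
[3] false AND true = false
[root] false OR true OR false = true
Overall: true → qualifies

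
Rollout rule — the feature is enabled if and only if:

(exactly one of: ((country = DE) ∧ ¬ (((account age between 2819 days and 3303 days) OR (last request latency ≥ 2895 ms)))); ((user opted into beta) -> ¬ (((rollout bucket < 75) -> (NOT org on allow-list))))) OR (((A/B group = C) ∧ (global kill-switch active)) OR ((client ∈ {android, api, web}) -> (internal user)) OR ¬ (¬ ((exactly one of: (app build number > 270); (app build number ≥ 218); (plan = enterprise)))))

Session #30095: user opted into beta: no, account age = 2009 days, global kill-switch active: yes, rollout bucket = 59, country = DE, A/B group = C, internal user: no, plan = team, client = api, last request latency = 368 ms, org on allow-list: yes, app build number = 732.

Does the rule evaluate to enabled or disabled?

Atomic conditions:
  country = DE: DE == DE is true
  account age between 2819 days and 3303 days: 2009 in [2819, 3303] is false
  last request latency ≥ 2895 ms: 368 ≥ 2895 is false
  user opted into beta: no → false
  rollout bucket < 75: 59 < 75 is true
  NOT org on allow-list: yes → false
  A/B group = C: C == C is true
  global kill-switch active: yes → true
  client ∈ {android, api, web}: api is in the set → true
  internal user: no → false
  app build number > 270: 732 > 270 is true
  app build number ≥ 218: 732 ≥ 218 is true
  plan = enterprise: team == enterprise is false
Combine:
[1.1.2.1] false OR false = false
[1.1.2] NOT false = true
[1.1] true AND true = true
[1.2.2.1] true → false = false
[1.2.2] NOT false = true
[1.2] false → true (antecedent false ⇒ implication holds) = true
[1] exactly-one(true, true) = false
[2.1] true AND true = true
[2.2] true → false = false
[2.3.1.1] exactly-one(true, true, false) = false
[2.3.1] NOT false = true
[2.3] NOT true = false
[2] true OR false OR false = true
[root] false OR true = true
Overall: true → enabled

Enabled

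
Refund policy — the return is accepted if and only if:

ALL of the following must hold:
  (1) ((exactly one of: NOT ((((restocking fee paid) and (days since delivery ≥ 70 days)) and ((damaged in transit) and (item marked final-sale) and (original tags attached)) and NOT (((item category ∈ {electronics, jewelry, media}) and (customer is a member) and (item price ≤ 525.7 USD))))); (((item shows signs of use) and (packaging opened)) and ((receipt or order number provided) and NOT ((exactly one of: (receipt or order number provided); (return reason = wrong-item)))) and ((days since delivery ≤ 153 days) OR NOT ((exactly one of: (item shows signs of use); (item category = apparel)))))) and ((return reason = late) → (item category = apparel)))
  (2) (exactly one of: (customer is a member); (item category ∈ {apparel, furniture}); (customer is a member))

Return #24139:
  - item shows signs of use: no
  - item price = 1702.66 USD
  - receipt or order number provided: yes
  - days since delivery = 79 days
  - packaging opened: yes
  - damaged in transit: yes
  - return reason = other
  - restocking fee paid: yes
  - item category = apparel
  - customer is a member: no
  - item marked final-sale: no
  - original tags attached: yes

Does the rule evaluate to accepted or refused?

Accepted

Atomic conditions:
  restocking fee paid: yes → true
  days since delivery ≥ 70 days: 79 ≥ 70 is true
  damaged in transit: yes → true
  item marked final-sale: no → false
  original tags attached: yes → true
  item category ∈ {electronics, jewelry, media}: apparel is not in the set → false
  customer is a member: no → false
  item price ≤ 525.7 USD: 1702.66 ≤ 525.7 is false
  item shows signs of use: no → false
  packaging opened: yes → true
  receipt or order number provided: yes → true
  return reason = wrong-item: other == wrong-item is false
  days since delivery ≤ 153 days: 79 ≤ 153 is true
  item category = apparel: apparel == apparel is true
  return reason = late: other == late is false
  item category ∈ {apparel, furniture}: apparel is in the set → true
Combine:
[1.1.1.1.1] true AND true = true
[1.1.1.1.2] true AND false AND true = false
[1.1.1.1.3.1] false AND false AND false = false
[1.1.1.1.3] NOT false = true
[1.1.1.1] true AND false AND true = false
[1.1.1] NOT false = true
[1.1.2.1] false AND true = false
[1.1.2.2.2.1] exactly-one(true, false) = true
[1.1.2.2.2] NOT true = false
[1.1.2.2] true AND false = false
[1.1.2.3.2.1] exactly-one(false, true) = true
[1.1.2.3.2] NOT true = false
[1.1.2.3] true OR false = true
[1.1.2] false AND false AND true = false
[1.1] exactly-one(true, false) = true
[1.2] false → true (antecedent false ⇒ implication holds) = true
[1] true AND true = true
[2] exactly-one(false, true, false) = true
[root] true AND true = true
Overall: true → accepted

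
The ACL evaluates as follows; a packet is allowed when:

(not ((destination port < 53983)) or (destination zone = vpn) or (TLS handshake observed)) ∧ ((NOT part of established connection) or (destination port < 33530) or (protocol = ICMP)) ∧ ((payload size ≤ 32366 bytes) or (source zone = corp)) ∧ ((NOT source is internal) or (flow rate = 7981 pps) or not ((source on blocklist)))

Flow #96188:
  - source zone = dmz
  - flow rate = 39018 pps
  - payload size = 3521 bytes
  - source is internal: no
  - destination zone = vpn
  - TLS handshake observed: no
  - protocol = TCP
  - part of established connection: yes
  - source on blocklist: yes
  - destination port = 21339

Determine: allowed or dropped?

Atomic conditions:
  destination port < 53983: 21339 < 53983 is true
  destination zone = vpn: vpn == vpn is true
  TLS handshake observed: no → false
  NOT part of established connection: yes → false
  destination port < 33530: 21339 < 33530 is true
  protocol = ICMP: TCP == ICMP is false
  payload size ≤ 32366 bytes: 3521 ≤ 32366 is true
  source zone = corp: dmz == corp is false
  NOT source is internal: no → true
  flow rate = 7981 pps: 39018 == 7981 is false
  source on blocklist: yes → true
Combine:
[1.1] NOT true = false
[1] false OR true OR false = true
[2] false OR true OR false = true
[3] true OR false = true
[4.3] NOT true = false
[4] true OR false OR false = true
[root] true AND true AND true AND true = true
Overall: true → allowed

Allowed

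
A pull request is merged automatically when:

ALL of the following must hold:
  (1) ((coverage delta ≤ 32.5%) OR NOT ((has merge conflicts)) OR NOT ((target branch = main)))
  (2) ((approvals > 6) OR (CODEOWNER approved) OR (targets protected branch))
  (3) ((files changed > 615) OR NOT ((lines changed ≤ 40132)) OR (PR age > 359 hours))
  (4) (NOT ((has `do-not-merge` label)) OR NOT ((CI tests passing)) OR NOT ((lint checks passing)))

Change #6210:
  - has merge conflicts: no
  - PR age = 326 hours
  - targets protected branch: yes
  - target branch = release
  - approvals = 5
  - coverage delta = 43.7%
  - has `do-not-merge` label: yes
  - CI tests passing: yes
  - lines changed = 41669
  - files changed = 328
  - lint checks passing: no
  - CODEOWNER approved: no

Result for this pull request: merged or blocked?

Merged

Atomic conditions:
  coverage delta ≤ 32.5%: 43.7 ≤ 32.5 is false
  has merge conflicts: no → false
  target branch = main: release == main is false
  approvals > 6: 5 > 6 is false
  CODEOWNER approved: no → false
  targets protected branch: yes → true
  files changed > 615: 328 > 615 is false
  lines changed ≤ 40132: 41669 ≤ 40132 is false
  PR age > 359 hours: 326 > 359 is false
  has `do-not-merge` label: yes → true
  CI tests passing: yes → true
  lint checks passing: no → false
Combine:
[1.2] NOT false = true
[1.3] NOT false = true
[1] false OR true OR true = true
[2] false OR false OR true = true
[3.2] NOT false = true
[3] false OR true OR false = true
[4.1] NOT true = false
[4.2] NOT true = false
[4.3] NOT false = true
[4] false OR false OR true = true
[root] true AND true AND true AND true = true
Overall: true → merged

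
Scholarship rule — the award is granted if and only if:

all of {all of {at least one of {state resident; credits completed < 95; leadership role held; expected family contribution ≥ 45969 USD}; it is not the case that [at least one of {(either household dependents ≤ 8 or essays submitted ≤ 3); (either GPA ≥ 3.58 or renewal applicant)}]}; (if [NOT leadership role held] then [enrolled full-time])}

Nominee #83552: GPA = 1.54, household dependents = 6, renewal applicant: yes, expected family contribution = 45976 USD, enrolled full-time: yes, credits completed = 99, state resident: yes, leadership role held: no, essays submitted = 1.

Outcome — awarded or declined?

Atomic conditions:
  state resident: yes → true
  credits completed < 95: 99 < 95 is false
  leadership role held: no → false
  expected family contribution ≥ 45969 USD: 45976 ≥ 45969 is true
  household dependents ≤ 8: 6 ≤ 8 is true
  essays submitted ≤ 3: 1 ≤ 3 is true
  GPA ≥ 3.58: 1.54 ≥ 3.58 is false
  renewal applicant: yes → true
  NOT leadership role held: no → true
  enrolled full-time: yes → true
Combine:
[1.1] true OR false OR false OR true = true
[1.2.1.1] true OR true = true
[1.2.1.2] false OR true = true
[1.2.1] true OR true = true
[1.2] NOT true = false
[1] true AND false = false
[2] true → true = true
[root] false AND true = false
Overall: false → declined

Declined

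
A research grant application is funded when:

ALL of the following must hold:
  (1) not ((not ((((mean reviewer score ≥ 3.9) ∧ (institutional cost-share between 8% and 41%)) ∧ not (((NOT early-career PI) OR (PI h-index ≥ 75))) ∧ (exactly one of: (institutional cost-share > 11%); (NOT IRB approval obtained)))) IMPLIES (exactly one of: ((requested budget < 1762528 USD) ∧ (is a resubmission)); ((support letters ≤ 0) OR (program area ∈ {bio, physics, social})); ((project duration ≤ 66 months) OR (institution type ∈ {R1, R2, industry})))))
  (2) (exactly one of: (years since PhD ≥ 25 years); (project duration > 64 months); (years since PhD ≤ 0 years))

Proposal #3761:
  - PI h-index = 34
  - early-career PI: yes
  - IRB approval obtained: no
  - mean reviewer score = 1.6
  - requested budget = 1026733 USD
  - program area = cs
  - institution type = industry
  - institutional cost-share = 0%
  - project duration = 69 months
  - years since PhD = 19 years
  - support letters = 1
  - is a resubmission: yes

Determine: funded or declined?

Atomic conditions:
  mean reviewer score ≥ 3.9: 1.6 ≥ 3.9 is false
  institutional cost-share between 8% and 41%: 0 in [8, 41] is false
  NOT early-career PI: yes → false
  PI h-index ≥ 75: 34 ≥ 75 is false
  institutional cost-share > 11%: 0 > 11 is false
  NOT IRB approval obtained: no → true
  requested budget < 1762528 USD: 1026733 < 1762528 is true
  is a resubmission: yes → true
  support letters ≤ 0: 1 ≤ 0 is false
  program area ∈ {bio, physics, social}: cs is not in the set → false
  project duration ≤ 66 months: 69 ≤ 66 is false
  institution type ∈ {R1, R2, industry}: industry is in the set → true
  years since PhD ≥ 25 years: 19 ≥ 25 is false
  project duration > 64 months: 69 > 64 is true
  years since PhD ≤ 0 years: 19 ≤ 0 is false
Combine:
[1.1.1.1.1] false AND false = false
[1.1.1.1.2.1] false OR false = false
[1.1.1.1.2] NOT false = true
[1.1.1.1.3] exactly-one(false, true) = true
[1.1.1.1] false AND true AND true = false
[1.1.1] NOT false = true
[1.1.2.1] true AND true = true
[1.1.2.2] false OR false = false
[1.1.2.3] false OR true = true
[1.1.2] exactly-one(true, false, true) = false
[1.1] true → false = false
[1] NOT false = true
[2] exactly-one(false, true, false) = true
[root] true AND true = true
Overall: true → funded

Funded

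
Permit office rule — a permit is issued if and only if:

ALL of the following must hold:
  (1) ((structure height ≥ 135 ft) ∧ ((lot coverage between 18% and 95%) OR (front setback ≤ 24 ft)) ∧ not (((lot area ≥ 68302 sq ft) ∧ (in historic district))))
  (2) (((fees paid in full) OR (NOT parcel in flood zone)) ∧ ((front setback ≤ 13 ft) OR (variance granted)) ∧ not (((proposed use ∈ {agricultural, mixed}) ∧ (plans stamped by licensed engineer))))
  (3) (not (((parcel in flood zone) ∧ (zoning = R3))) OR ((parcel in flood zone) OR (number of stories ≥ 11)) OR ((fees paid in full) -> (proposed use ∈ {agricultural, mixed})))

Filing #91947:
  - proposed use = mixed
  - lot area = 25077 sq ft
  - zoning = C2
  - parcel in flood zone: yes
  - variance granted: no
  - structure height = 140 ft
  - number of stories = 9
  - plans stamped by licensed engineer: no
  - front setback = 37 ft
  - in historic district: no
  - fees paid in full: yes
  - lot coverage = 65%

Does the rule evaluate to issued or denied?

Atomic conditions:
  structure height ≥ 135 ft: 140 ≥ 135 is true
  lot coverage between 18% and 95%: 65 in [18, 95] is true
  front setback ≤ 24 ft: 37 ≤ 24 is false
  lot area ≥ 68302 sq ft: 25077 ≥ 68302 is false
  in historic district: no → false
  fees paid in full: yes → true
  NOT parcel in flood zone: yes → false
  front setback ≤ 13 ft: 37 ≤ 13 is false
  variance granted: no → false
  proposed use ∈ {agricultural, mixed}: mixed is in the set → true
  plans stamped by licensed engineer: no → false
  parcel in flood zone: yes → true
  zoning = R3: C2 == R3 is false
  number of stories ≥ 11: 9 ≥ 11 is false
Combine:
[1.2] true OR false = true
[1.3.1] false AND false = false
[1.3] NOT false = true
[1] true AND true AND true = true
[2.1] true OR false = true
[2.2] false OR false = false
[2.3.1] true AND false = false
[2.3] NOT false = true
[2] true AND false AND true = false
[3.1.1] true AND false = false
[3.1] NOT false = true
[3.2] true OR false = true
[3.3] true → true = true
[3] true OR true OR true = true
[root] true AND false AND true = false
Overall: false → denied

Denied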